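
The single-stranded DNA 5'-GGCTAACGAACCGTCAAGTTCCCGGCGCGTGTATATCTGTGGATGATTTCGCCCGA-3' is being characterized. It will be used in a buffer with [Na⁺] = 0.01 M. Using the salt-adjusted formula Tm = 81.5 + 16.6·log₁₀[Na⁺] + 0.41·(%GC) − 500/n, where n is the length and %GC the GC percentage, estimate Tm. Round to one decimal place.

62.1°C

Length n = 56. Counting bases: T=14, C=15, G=16, A=11
G+C = 31, so %GC = 31/56 × 100 = 55.357%
Salt term: 16.6 × (-2) = -33.2
GC term: 0.41 × 55.357 = 22.696; length term: −500/56 = −8.929
Tm = 81.5 + (-33.2) + 22.696 − 8.929 = 62.067 → 62.1°C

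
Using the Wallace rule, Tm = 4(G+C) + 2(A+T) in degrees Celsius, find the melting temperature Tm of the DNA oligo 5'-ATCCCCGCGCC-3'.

40°C

Scanning the sequence gives T=1, G=2, C=7, A=1.
So N_AT = 2 and N_GC = 9.
Tm = 2×2 + 4×9 = 40°C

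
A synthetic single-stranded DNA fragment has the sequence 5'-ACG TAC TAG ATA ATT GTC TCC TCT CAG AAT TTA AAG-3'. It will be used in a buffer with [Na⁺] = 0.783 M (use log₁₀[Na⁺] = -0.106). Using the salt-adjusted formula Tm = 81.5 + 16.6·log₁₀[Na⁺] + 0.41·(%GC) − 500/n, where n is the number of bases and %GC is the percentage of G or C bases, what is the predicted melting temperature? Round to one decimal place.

79.5°C

Length n = 36. C=7, A=12, G=5, T=12
G+C = 12, so %GC = 12/36 × 100 = 33.333%
Salt term: 16.6 × (-0.106) = -1.76
GC term: 0.41 × 33.333 = 13.667; length term: −500/36 = −13.889
Tm = 81.5 + (-1.76) + 13.667 − 13.889 = 79.518 → 79.5°C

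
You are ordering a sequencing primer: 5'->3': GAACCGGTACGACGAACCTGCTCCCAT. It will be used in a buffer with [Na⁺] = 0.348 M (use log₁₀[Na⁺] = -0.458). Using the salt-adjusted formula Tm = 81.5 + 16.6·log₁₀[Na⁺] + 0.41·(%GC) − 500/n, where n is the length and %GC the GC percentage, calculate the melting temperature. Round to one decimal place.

Length n = 27. Counting bases: A=7, G=6, T=4, C=10
G+C = 16, so %GC = 16/27 × 100 = 59.259%
Salt term: 16.6 × (-0.458) = -7.603
GC term: 0.41 × 59.259 = 24.296; length term: −500/27 = −18.519
Tm = 81.5 + (-7.603) + 24.296 − 18.519 = 79.674 → 79.7°C

79.7°C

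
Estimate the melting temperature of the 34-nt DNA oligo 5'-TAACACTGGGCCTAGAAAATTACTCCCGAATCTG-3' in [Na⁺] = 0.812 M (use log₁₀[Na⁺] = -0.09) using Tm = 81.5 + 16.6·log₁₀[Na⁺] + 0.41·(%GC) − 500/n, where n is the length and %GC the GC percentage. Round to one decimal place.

Length n = 34. Scanning the sequence gives C=9, A=11, T=8, G=6.
G+C = 15, so %GC = 15/34 × 100 = 44.118%
Salt term: 16.6 × (-0.09) = -1.494
GC term: 0.41 × 44.118 = 18.088; length term: −500/34 = −14.706
Tm = 81.5 + (-1.494) + 18.088 − 14.706 = 83.388 → 83.4°C

83.4°C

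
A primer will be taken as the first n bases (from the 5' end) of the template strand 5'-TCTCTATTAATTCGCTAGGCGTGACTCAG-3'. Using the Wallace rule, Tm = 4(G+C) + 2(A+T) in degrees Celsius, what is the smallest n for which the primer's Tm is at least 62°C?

n = 22

First 21 bases: TCTCTATTAATTCGCTAGGCG → Tm = 60°C (< 62°C)
First 22 bases: TCTCTATTAATTCGCTAGGCGT → Tm = 62°C (≥ 62°C)
Since every base adds ≥2°C, Tm only increases with n, so the threshold is first crossed at n = 22.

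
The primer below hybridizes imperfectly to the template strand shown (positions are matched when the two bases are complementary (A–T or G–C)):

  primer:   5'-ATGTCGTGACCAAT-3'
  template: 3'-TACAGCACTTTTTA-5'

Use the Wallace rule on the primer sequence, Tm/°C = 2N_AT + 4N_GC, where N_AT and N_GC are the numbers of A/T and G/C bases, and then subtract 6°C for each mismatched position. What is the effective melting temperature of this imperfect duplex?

Primer base counts: A=4, T=4, G=3, C=3 → A+T=8, G+C=6
Perfect-match Tm = 2(8) + 4(6) = 16 + 24 = 40°C
Mismatches (positions where the bases are not complementary): 2 (at positions 10, 11)
Effective Tm = 40 − 2×6 = 40 − 12 = 28°C

28°C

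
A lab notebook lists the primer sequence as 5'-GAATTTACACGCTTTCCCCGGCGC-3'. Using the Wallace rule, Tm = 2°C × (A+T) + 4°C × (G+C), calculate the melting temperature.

76°C

G=5, C=9, A=4, T=6
AT pairs contribute 10, GC pairs contribute 14.
Tm = 2(10) + 4(14) = 20 + 56 = 76°C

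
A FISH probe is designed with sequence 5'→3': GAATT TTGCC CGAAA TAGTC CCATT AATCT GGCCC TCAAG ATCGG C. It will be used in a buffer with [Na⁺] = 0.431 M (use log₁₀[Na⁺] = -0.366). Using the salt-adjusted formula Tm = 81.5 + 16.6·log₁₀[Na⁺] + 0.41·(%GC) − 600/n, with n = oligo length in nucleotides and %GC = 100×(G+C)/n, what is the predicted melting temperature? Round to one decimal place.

82.0°C

Length n = 46. Base counts: T=12, A=12, C=13, G=9
G+C = 22, so %GC = 22/46 × 100 = 47.826%
Salt term: 16.6 × (-0.366) = -6.076
GC term: 0.41 × 47.826 = 19.609; length term: −600/46 = −13.043
Tm = 81.5 + (-6.076) + 19.609 − 13.043 = 81.99 → 82.0°C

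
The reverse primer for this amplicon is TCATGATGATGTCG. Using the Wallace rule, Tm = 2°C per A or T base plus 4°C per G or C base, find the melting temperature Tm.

C=2, A=3, G=4, T=5
AT pairs contribute 8, GC pairs contribute 6.
Tm = 2×8 + 4×6 = 40°C

40°C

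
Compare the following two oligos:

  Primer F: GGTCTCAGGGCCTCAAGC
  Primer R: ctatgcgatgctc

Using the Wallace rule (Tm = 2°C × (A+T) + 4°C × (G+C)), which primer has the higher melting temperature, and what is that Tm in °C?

Primer F: A+T=6, G+C=12 → Tm = 2(6)+4(12) = 60°C
Primer R: A+T=6, G+C=7 → Tm = 2(6)+4(7) = 40°C
60°C vs 40°C → primer F is higher.

Primer F, 60°C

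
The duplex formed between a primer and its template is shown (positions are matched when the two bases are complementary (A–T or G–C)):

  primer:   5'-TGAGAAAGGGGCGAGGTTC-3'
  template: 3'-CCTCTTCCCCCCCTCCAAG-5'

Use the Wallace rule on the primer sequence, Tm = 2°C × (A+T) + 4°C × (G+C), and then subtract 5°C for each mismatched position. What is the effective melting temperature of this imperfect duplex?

Primer base counts: A=5, T=3, G=9, C=2 → A+T=8, G+C=11
Perfect-match Tm = 2(8) + 4(11) = 16 + 44 = 60°C
Mismatches (positions where the bases are not complementary): 3 (at positions 1, 7, 12)
Effective Tm = 60 − 3×5 = 60 − 15 = 45°C

45°C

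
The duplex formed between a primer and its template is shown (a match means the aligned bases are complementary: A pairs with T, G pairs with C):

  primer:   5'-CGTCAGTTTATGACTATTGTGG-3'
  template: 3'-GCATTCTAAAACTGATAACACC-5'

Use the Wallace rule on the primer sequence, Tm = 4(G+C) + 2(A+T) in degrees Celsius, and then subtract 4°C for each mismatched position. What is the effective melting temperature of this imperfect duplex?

50°C

Primer base counts: A=4, T=9, G=6, C=3 → A+T=13, G+C=9
Perfect-match Tm = 2(13) + 4(9) = 26 + 36 = 62°C
Mismatches (positions where the bases are not complementary): 3 (at positions 4, 7, 10)
Effective Tm = 62 − 3×4 = 62 − 12 = 50°C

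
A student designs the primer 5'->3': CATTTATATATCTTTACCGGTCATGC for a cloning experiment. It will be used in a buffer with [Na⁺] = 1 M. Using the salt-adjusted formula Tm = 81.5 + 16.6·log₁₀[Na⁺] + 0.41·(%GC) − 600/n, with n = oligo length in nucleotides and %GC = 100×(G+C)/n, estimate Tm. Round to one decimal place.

Length n = 26. Counting bases: T=11, A=6, G=3, C=6
G+C = 9, so %GC = 9/26 × 100 = 34.615%
Salt term: 16.6 × (0) = 0
GC term: 0.41 × 34.615 = 14.192; length term: −600/26 = −23.077
Tm = 81.5 + (0) + 14.192 − 23.077 = 72.615 → 72.6°C

72.6°C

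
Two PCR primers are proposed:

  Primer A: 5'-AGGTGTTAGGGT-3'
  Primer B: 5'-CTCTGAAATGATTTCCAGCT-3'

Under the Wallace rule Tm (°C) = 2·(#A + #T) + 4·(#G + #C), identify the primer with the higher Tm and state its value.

Primer B, 56°C

Primer A: A+T=6, G+C=6 → Tm = 2(6)+4(6) = 36°C
Primer B: A+T=12, G+C=8 → Tm = 2(12)+4(8) = 56°C
36°C vs 56°C → primer B is higher.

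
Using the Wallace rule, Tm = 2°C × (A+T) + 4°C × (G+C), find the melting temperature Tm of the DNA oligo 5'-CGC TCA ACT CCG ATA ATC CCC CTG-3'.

A=5, C=11, G=3, T=5
AT pairs contribute 10, GC pairs contribute 14.
Tm = 2(10) + 4(14) = 20 + 56 = 76°C

76°C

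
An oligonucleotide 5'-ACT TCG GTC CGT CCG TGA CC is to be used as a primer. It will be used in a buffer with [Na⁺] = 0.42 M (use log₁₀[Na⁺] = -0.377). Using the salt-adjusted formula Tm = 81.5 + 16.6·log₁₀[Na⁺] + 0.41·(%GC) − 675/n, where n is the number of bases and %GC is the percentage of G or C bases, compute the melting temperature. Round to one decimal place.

Length n = 20. Scanning the sequence gives T=5, G=5, C=8, A=2.
G+C = 13, so %GC = 13/20 × 100 = 65%
Salt term: 16.6 × (-0.377) = -6.258
GC term: 0.41 × 65 = 26.65; length term: −675/20 = −33.75
Tm = 81.5 + (-6.258) + 26.65 − 33.75 = 68.142 → 68.1°C

68.1°C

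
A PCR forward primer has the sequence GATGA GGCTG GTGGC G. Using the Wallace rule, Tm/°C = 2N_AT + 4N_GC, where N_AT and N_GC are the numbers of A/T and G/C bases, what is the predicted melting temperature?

Counting bases: C=2, T=3, G=9, A=2
AT pairs contribute 5, GC pairs contribute 11.
Tm = 4·11 + 2·5 = 44 + 10 = 54°C

54°C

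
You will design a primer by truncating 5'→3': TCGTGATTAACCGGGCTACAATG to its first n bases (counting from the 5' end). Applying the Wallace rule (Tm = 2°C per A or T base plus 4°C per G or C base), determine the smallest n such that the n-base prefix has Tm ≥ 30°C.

First 10 bases: TCGTGATTAA → Tm = 26°C (< 30°C)
First 11 bases: TCGTGATTAAC → Tm = 30°C (≥ 30°C)
Since every base adds ≥2°C, Tm only increases with n, so the threshold is first crossed at n = 11.

n = 11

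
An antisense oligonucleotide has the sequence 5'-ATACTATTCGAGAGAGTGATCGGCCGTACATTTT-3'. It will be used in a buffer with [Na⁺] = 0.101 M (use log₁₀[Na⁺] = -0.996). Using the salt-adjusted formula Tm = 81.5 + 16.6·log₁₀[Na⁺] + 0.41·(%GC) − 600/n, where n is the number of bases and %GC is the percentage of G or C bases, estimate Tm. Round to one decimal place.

Length n = 34. Scanning the sequence gives T=11, C=6, A=9, G=8.
G+C = 14, so %GC = 14/34 × 100 = 41.176%
Salt term: 16.6 × (-0.996) = -16.534
GC term: 0.41 × 41.176 = 16.882; length term: −600/34 = −17.647
Tm = 81.5 + (-16.534) + 16.882 − 17.647 = 64.201 → 64.2°C

64.2°C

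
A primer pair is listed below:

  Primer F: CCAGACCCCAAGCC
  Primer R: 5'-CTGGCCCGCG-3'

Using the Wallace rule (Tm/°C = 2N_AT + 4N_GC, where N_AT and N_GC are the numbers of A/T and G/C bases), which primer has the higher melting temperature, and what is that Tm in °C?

Primer F: A+T=4, G+C=10 → Tm = 2(4)+4(10) = 48°C
Primer R: A+T=1, G+C=9 → Tm = 2(1)+4(9) = 38°C
48°C vs 38°C → primer F is higher.

Primer F, 48°C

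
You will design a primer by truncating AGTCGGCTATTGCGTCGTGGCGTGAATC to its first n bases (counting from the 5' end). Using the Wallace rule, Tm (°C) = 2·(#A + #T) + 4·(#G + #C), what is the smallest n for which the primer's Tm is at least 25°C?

n = 8

First 7 bases: AGTCGGC → Tm = 24°C (< 25°C)
First 8 bases: AGTCGGCT → Tm = 26°C (≥ 25°C)
Since every base adds ≥2°C, Tm only increases with n, so the threshold is first crossed at n = 8.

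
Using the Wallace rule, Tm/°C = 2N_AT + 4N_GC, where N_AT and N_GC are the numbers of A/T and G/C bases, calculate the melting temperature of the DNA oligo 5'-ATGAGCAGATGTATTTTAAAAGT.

Base counts: T=8, A=9, G=5, C=1
AT pairs contribute 17, GC pairs contribute 6.
Tm = 2(17) + 4(6) = 34 + 24 = 58°C

58°C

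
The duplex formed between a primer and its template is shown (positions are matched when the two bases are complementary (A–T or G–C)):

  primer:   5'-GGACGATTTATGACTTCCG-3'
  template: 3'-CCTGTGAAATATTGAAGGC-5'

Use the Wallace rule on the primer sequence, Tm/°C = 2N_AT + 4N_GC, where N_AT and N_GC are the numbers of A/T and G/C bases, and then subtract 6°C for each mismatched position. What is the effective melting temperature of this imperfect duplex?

38°C

Primer base counts: A=4, T=6, G=5, C=4 → A+T=10, G+C=9
Perfect-match Tm = 2(10) + 4(9) = 20 + 36 = 56°C
Mismatches (positions where the bases are not complementary): 3 (at positions 5, 6, 12)
Effective Tm = 56 − 3×6 = 56 − 18 = 38°C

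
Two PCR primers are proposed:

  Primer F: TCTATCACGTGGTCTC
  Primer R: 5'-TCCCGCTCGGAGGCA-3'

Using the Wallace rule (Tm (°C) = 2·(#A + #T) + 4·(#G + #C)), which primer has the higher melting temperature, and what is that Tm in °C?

Primer R, 52°C

Primer F: A+T=8, G+C=8 → Tm = 2(8)+4(8) = 48°C
Primer R: A+T=4, G+C=11 → Tm = 2(4)+4(11) = 52°C
48°C vs 52°C → primer R is higher.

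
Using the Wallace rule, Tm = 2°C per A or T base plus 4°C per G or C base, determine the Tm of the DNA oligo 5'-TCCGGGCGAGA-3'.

Base counts: A=2, C=3, G=5, T=1
A+T = 3, G+C = 8
Tm = 4·8 + 2·3 = 32 + 6 = 38°C

38°C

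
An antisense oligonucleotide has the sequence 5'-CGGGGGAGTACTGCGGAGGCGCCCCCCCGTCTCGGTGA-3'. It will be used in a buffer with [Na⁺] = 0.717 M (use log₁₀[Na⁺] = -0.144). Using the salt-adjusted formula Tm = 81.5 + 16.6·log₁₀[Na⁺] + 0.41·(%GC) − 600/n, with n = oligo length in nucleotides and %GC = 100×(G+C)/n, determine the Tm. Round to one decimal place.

94.6°C

Length n = 38. Counting bases: C=13, G=16, T=5, A=4
G+C = 29, so %GC = 29/38 × 100 = 76.316%
Salt term: 16.6 × (-0.144) = -2.39
GC term: 0.41 × 76.316 = 31.29; length term: −600/38 = −15.789
Tm = 81.5 + (-2.39) + 31.29 − 15.789 = 94.611 → 94.6°C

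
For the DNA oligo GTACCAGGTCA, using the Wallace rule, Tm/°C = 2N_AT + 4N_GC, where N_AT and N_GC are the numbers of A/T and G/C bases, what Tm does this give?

34°C

C=3, G=3, A=3, T=2
AT pairs contribute 5, GC pairs contribute 6.
Tm = 2×5 + 4×6 = 34°C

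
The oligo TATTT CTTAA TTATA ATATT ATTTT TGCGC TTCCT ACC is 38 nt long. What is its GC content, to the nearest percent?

24%

T=20, A=9, G=2, C=7
G+C = 2 + 7 = 9 out of 38 bases
%GC = 9/38 × 100 = 23.68% ≈ 24%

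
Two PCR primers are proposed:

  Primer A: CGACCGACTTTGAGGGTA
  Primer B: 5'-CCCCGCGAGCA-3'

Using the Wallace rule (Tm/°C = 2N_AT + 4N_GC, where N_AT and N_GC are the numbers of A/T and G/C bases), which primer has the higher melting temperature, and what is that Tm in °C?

Primer A: A+T=8, G+C=10 → Tm = 2(8)+4(10) = 56°C
Primer B: A+T=2, G+C=9 → Tm = 2(2)+4(9) = 40°C
56°C vs 40°C → primer A is higher.

Primer A, 56°C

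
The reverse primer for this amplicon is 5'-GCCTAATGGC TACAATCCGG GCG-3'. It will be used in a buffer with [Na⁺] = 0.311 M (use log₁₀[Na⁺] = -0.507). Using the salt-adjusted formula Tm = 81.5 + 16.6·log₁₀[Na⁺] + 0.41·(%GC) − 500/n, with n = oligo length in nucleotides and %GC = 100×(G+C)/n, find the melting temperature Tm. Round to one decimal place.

76.3°C

Length n = 23. Base counts: C=7, A=5, T=4, G=7
G+C = 14, so %GC = 14/23 × 100 = 60.87%
Salt term: 16.6 × (-0.507) = -8.416
GC term: 0.41 × 60.87 = 24.957; length term: −500/23 = −21.739
Tm = 81.5 + (-8.416) + 24.957 − 21.739 = 76.302 → 76.3°C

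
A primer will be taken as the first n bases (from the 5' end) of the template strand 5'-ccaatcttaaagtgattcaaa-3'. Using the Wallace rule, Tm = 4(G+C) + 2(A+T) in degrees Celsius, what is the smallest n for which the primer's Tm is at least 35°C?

First 13 bases: CCAATCTTAAAGT → Tm = 34°C (< 35°C)
First 14 bases: CCAATCTTAAAGTG → Tm = 38°C (≥ 35°C)
Since every base adds ≥2°C, Tm only increases with n, so the threshold is first crossed at n = 14.

n = 14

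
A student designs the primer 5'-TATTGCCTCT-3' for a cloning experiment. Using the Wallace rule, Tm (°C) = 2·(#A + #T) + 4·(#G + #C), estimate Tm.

A=1, T=5, G=1, C=3
So N_AT = 6 and N_GC = 4.
Tm = 4·4 + 2·6 = 16 + 12 = 28°C

28°C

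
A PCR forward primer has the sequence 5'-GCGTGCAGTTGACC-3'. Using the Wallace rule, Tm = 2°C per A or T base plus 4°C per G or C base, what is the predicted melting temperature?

Base counts: C=4, A=2, G=5, T=3
So N_AT = 5 and N_GC = 9.
Tm = 2(5) + 4(9) = 10 + 36 = 46°C

46°C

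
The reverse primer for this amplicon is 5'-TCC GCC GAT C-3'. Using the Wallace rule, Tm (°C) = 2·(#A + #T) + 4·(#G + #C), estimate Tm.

34°C

Scanning the sequence gives C=5, G=2, A=1, T=2.
So N_AT = 3 and N_GC = 7.
Tm = 4·7 + 2·3 = 28 + 6 = 34°C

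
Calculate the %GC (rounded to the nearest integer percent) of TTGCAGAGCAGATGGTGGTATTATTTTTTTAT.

31%

Counting bases: C=2, T=15, G=8, A=7
G+C = 8 + 2 = 10 out of 32 bases
%GC = 10/32 × 100 = 31.25% ≈ 31%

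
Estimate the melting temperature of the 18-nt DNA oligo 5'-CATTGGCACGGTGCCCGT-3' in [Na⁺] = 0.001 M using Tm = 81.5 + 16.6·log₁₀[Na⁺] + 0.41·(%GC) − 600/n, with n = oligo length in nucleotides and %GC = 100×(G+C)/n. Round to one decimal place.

25.7°C

Length n = 18. Scanning the sequence gives C=6, T=4, A=2, G=6.
G+C = 12, so %GC = 12/18 × 100 = 66.667%
Salt term: 16.6 × (-3) = -49.8
GC term: 0.41 × 66.667 = 27.333; length term: −600/18 = −33.333
Tm = 81.5 + (-49.8) + 27.333 − 33.333 = 25.7 → 25.7°C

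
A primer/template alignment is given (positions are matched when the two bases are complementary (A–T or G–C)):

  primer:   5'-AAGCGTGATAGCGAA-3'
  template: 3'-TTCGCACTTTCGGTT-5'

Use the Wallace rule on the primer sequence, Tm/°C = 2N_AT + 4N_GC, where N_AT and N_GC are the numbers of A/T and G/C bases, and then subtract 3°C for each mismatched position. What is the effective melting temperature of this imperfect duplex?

Primer base counts: A=6, T=2, G=5, C=2 → A+T=8, G+C=7
Perfect-match Tm = 2(8) + 4(7) = 16 + 28 = 44°C
Mismatches (positions where the bases are not complementary): 2 (at positions 9, 13)
Effective Tm = 44 − 2×3 = 44 − 6 = 38°C

38°C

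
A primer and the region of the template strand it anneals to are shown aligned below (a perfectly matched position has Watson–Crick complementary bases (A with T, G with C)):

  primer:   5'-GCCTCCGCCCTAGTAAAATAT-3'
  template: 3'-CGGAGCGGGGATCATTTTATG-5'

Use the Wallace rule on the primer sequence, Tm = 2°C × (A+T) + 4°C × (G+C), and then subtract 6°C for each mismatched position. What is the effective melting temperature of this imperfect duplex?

Primer base counts: A=6, T=5, G=3, C=7 → A+T=11, G+C=10
Perfect-match Tm = 2(11) + 4(10) = 22 + 40 = 62°C
Mismatches (positions where the bases are not complementary): 3 (at positions 6, 7, 21)
Effective Tm = 62 − 3×6 = 62 − 18 = 44°C

44°C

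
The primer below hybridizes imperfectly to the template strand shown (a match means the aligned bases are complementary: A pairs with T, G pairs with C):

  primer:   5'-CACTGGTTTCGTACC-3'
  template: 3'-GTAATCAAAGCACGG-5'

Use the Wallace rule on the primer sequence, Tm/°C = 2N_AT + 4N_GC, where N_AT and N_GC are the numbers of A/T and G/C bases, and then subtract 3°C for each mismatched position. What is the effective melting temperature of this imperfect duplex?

Primer base counts: A=2, T=5, G=3, C=5 → A+T=7, G+C=8
Perfect-match Tm = 2(7) + 4(8) = 14 + 32 = 46°C
Mismatches (positions where the bases are not complementary): 3 (at positions 3, 5, 13)
Effective Tm = 46 − 3×3 = 46 − 9 = 37°C

37°C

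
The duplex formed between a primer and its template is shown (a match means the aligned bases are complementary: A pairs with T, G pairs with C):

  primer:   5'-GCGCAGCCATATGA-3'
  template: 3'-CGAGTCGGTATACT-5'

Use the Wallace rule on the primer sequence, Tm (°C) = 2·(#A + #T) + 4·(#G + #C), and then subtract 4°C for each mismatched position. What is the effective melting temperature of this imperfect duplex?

40°C

Primer base counts: A=4, T=2, G=4, C=4 → A+T=6, G+C=8
Perfect-match Tm = 2(6) + 4(8) = 12 + 32 = 44°C
Mismatches (positions where the bases are not complementary): 1 (at position 3)
Effective Tm = 44 − 1×4 = 44 − 4 = 40°C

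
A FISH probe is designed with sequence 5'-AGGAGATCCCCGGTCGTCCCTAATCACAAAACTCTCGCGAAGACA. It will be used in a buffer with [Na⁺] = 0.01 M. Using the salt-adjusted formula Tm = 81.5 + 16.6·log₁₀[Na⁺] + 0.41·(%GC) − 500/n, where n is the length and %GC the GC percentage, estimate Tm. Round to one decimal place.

59.1°C

Length n = 45. Counting bases: C=15, G=9, T=7, A=14
G+C = 24, so %GC = 24/45 × 100 = 53.333%
Salt term: 16.6 × (-2) = -33.2
GC term: 0.41 × 53.333 = 21.867; length term: −500/45 = −11.111
Tm = 81.5 + (-33.2) + 21.867 − 11.111 = 59.056 → 59.1°C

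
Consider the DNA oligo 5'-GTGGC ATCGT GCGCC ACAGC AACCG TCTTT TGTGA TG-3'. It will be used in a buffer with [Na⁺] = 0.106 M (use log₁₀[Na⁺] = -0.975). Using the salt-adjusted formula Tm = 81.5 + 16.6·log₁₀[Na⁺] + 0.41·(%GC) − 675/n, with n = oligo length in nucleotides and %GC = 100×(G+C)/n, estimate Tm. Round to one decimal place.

70.3°C

Length n = 37. Counting bases: A=6, C=10, G=11, T=10
G+C = 21, so %GC = 21/37 × 100 = 56.757%
Salt term: 16.6 × (-0.975) = -16.185
GC term: 0.41 × 56.757 = 23.27; length term: −675/37 = −18.243
Tm = 81.5 + (-16.185) + 23.27 − 18.243 = 70.342 → 70.3°C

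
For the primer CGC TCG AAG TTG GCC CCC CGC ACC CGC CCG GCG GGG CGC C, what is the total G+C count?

A=3, G=14, C=20, T=3
G+C = 14 + 20 = 34

34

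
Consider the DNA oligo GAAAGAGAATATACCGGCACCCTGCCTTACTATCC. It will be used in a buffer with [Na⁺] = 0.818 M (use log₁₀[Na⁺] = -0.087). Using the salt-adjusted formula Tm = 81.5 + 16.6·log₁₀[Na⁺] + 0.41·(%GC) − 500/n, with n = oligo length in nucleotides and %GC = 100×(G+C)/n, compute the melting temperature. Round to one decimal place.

85.7°C

Length n = 35. Base counts: A=11, C=11, G=6, T=7
G+C = 17, so %GC = 17/35 × 100 = 48.571%
Salt term: 16.6 × (-0.087) = -1.444
GC term: 0.41 × 48.571 = 19.914; length term: −500/35 = −14.286
Tm = 81.5 + (-1.444) + 19.914 − 14.286 = 85.684 → 85.7°C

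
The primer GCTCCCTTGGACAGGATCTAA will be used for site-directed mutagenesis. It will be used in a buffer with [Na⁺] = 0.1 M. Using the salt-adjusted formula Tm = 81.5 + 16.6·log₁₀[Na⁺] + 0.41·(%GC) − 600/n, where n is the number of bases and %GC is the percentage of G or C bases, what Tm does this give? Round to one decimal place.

Length n = 21. Base counts: T=5, C=6, G=5, A=5
G+C = 11, so %GC = 11/21 × 100 = 52.381%
Salt term: 16.6 × (-1) = -16.6
GC term: 0.41 × 52.381 = 21.476; length term: −600/21 = −28.571
Tm = 81.5 + (-16.6) + 21.476 − 28.571 = 57.805 → 57.8°C

57.8°C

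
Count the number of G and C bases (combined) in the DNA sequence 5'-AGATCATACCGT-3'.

5

Scanning the sequence gives T=3, C=3, A=4, G=2.
G+C = 2 + 3 = 5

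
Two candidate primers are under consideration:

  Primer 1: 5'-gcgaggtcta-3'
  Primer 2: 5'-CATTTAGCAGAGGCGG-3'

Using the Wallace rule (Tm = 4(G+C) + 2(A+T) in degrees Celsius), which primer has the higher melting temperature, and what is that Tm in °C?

Primer 1: A+T=4, G+C=6 → Tm = 2(4)+4(6) = 32°C
Primer 2: A+T=7, G+C=9 → Tm = 2(7)+4(9) = 50°C
32°C vs 50°C → primer 2 is higher.

Primer 2, 50°C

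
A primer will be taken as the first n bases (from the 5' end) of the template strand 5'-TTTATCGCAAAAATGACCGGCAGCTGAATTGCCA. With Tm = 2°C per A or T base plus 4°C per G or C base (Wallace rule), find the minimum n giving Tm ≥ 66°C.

First 22 bases: TTTATCGCAAAAATGACCGGCA → Tm = 62°C (< 66°C)
First 23 bases: TTTATCGCAAAAATGACCGGCAG → Tm = 66°C (≥ 66°C)
Each additional base adds 2°C (A/T) or 4°C (G/C), so Tm is non-decreasing in n; n = 23 is the first length to reach 66°C.

n = 23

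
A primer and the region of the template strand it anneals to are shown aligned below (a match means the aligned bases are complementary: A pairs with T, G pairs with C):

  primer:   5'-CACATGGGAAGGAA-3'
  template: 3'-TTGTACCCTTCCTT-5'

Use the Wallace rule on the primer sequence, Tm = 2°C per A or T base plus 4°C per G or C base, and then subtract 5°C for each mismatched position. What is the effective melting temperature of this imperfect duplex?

37°C

Primer base counts: A=6, T=1, G=5, C=2 → A+T=7, G+C=7
Perfect-match Tm = 2(7) + 4(7) = 14 + 28 = 42°C
Mismatches (positions where the bases are not complementary): 1 (at position 1)
Effective Tm = 42 − 1×5 = 42 − 5 = 37°C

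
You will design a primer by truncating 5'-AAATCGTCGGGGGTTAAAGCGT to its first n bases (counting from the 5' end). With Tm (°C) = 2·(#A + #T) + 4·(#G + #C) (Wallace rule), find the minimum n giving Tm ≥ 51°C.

n = 18

First 17 bases: AAATCGTCGGGGGTTAA → Tm = 50°C (< 51°C)
First 18 bases: AAATCGTCGGGGGTTAAA → Tm = 52°C (≥ 51°C)
Each additional base adds 2°C (A/T) or 4°C (G/C), so Tm is non-decreasing in n; n = 18 is the first length to reach 51°C.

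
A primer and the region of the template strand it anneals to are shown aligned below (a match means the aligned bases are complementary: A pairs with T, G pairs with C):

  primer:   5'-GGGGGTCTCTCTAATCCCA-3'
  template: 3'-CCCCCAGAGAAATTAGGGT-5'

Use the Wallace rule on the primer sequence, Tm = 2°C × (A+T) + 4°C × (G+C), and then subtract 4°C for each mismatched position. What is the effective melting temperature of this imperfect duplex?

Primer base counts: A=3, T=5, G=5, C=6 → A+T=8, G+C=11
Perfect-match Tm = 2(8) + 4(11) = 16 + 44 = 60°C
Mismatches (positions where the bases are not complementary): 1 (at position 11)
Effective Tm = 60 − 1×4 = 60 − 4 = 56°C

56°C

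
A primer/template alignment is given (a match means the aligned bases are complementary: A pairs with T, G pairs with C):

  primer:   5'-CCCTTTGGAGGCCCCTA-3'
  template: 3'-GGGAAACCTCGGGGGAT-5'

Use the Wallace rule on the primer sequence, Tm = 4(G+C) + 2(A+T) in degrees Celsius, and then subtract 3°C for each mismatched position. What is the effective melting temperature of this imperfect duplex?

Primer base counts: A=2, T=4, G=4, C=7 → A+T=6, G+C=11
Perfect-match Tm = 2(6) + 4(11) = 12 + 44 = 56°C
Mismatches (positions where the bases are not complementary): 1 (at position 11)
Effective Tm = 56 − 1×3 = 56 − 3 = 53°C

53°C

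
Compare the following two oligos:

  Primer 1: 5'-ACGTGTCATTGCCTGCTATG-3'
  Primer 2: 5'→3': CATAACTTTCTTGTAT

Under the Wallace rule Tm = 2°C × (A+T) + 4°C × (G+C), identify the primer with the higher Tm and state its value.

Primer 1, 60°C

Primer 1: A+T=10, G+C=10 → Tm = 2(10)+4(10) = 60°C
Primer 2: A+T=12, G+C=4 → Tm = 2(12)+4(4) = 40°C
60°C vs 40°C → primer 1 is higher.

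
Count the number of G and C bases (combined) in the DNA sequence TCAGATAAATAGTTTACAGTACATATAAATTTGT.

7

Scanning the sequence gives A=14, C=3, T=13, G=4.
G+C = 4 + 3 = 7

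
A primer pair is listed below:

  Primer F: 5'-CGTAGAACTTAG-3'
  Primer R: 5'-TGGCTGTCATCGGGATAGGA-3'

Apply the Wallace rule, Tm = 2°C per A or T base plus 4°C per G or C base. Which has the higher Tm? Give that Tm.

Primer R, 62°C

Primer F: A+T=7, G+C=5 → Tm = 2(7)+4(5) = 34°C
Primer R: A+T=9, G+C=11 → Tm = 2(9)+4(11) = 62°C
34°C vs 62°C → primer R is higher.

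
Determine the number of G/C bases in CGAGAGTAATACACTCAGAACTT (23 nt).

Counting bases: C=5, A=9, G=4, T=5
Total G or C: 4 + 5 = 9

9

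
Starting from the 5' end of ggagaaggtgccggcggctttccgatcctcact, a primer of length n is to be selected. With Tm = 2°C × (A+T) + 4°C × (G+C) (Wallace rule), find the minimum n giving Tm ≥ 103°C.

n = 32

First 31 bases: GGAGAAGGTGCCGGCGGCTTTCCGATCCTCA → Tm = 102°C (< 103°C)
First 32 bases: GGAGAAGGTGCCGGCGGCTTTCCGATCCTCAC → Tm = 106°C (≥ 103°C)
Since every base adds ≥2°C, Tm only increases with n, so the threshold is first crossed at n = 32.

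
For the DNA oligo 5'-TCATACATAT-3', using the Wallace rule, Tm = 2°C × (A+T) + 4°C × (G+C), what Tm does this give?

Scanning the sequence gives T=4, A=4, G=0, C=2.
So N_AT = 8 and N_GC = 2.
Tm = 4·2 + 2·8 = 8 + 16 = 24°C

24°C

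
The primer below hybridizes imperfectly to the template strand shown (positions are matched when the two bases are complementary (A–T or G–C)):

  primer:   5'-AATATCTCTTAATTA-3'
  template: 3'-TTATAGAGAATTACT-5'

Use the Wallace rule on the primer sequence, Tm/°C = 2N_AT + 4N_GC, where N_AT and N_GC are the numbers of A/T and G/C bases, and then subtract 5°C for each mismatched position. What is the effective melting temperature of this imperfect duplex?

29°C

Primer base counts: A=6, T=7, G=0, C=2 → A+T=13, G+C=2
Perfect-match Tm = 2(13) + 4(2) = 26 + 8 = 34°C
Mismatches (positions where the bases are not complementary): 1 (at position 14)
Effective Tm = 34 − 1×5 = 34 − 5 = 29°C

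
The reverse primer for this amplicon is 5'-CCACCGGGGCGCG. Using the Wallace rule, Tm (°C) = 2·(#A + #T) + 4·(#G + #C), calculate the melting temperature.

Counting bases: G=6, A=1, T=0, C=6
AT pairs contribute 1, GC pairs contribute 12.
Tm = 2(1) + 4(12) = 2 + 48 = 50°C

50°C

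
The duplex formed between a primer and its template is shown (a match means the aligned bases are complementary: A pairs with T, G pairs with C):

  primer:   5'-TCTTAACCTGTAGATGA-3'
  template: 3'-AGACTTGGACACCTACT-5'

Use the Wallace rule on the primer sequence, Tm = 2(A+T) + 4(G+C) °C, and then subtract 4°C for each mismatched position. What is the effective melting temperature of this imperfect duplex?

Primer base counts: A=5, T=6, G=3, C=3 → A+T=11, G+C=6
Perfect-match Tm = 2(11) + 4(6) = 22 + 24 = 46°C
Mismatches (positions where the bases are not complementary): 2 (at positions 4, 12)
Effective Tm = 46 − 2×4 = 46 − 8 = 38°C

38°C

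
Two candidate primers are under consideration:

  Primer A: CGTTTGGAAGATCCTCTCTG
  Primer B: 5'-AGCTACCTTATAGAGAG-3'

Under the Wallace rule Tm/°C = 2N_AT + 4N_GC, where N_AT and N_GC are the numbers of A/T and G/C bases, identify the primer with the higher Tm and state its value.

Primer A, 60°C

Primer A: A+T=10, G+C=10 → Tm = 2(10)+4(10) = 60°C
Primer B: A+T=10, G+C=7 → Tm = 2(10)+4(7) = 48°C
60°C vs 48°C → primer A is higher.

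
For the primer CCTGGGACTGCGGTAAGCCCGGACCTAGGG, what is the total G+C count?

Counting bases: C=9, G=12, A=5, T=4
Total G or C: 12 + 9 = 21

21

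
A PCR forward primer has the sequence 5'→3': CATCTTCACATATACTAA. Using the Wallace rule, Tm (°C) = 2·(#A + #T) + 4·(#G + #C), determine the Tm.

46°C

Scanning the sequence gives G=0, C=5, T=6, A=7.
A+T = 13, G+C = 5
Tm = 2×13 + 4×5 = 46°C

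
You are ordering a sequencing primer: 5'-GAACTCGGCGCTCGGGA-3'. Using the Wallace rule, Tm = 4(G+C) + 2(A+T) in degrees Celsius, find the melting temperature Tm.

58°C

Counting bases: A=3, T=2, C=5, G=7
So N_AT = 5 and N_GC = 12.
Tm = 2(5) + 4(12) = 10 + 48 = 58°C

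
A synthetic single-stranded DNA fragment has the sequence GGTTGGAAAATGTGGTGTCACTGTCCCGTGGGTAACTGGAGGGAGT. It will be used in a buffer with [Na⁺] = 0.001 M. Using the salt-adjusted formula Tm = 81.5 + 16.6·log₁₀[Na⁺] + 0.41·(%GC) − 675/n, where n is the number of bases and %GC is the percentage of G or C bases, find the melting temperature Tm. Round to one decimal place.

Length n = 46. Counting bases: A=9, T=12, C=6, G=19
G+C = 25, so %GC = 25/46 × 100 = 54.348%
Salt term: 16.6 × (-3) = -49.8
GC term: 0.41 × 54.348 = 22.283; length term: −675/46 = −14.674
Tm = 81.5 + (-49.8) + 22.283 − 14.674 = 39.309 → 39.3°C

39.3°C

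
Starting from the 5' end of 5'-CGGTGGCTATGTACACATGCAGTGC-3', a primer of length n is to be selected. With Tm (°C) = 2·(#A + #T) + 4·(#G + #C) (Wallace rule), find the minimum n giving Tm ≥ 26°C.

n = 7

First 6 bases: CGGTGG → Tm = 22°C (< 26°C)
First 7 bases: CGGTGGC → Tm = 26°C (≥ 26°C)
Each additional base adds 2°C (A/T) or 4°C (G/C), so Tm is non-decreasing in n; n = 7 is the first length to reach 26°C.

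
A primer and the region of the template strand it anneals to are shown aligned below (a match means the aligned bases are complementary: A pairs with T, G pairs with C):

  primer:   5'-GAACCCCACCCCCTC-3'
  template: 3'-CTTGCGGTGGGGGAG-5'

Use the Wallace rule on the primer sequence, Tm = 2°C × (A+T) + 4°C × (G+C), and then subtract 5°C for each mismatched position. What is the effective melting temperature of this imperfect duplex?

Primer base counts: A=3, T=1, G=1, C=10 → A+T=4, G+C=11
Perfect-match Tm = 2(4) + 4(11) = 8 + 44 = 52°C
Mismatches (positions where the bases are not complementary): 1 (at position 5)
Effective Tm = 52 − 1×5 = 52 − 5 = 47°C

47°C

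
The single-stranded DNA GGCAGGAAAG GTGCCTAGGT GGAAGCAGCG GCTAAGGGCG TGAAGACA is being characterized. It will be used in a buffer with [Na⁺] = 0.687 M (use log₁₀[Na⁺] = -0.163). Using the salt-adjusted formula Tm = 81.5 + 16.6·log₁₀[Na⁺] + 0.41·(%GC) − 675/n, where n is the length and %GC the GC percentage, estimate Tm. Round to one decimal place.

Length n = 48. Counting bases: A=14, C=8, G=21, T=5
G+C = 29, so %GC = 29/48 × 100 = 60.417%
Salt term: 16.6 × (-0.163) = -2.706
GC term: 0.41 × 60.417 = 24.771; length term: −675/48 = −14.062
Tm = 81.5 + (-2.706) + 24.771 − 14.062 = 89.503 → 89.5°C

89.5°C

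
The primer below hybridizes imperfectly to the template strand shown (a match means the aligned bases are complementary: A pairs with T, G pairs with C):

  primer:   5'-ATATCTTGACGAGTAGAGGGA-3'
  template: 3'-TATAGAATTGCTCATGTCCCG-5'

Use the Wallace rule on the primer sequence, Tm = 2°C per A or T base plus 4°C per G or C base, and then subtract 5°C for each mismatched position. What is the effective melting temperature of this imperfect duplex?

45°C

Primer base counts: A=7, T=5, G=7, C=2 → A+T=12, G+C=9
Perfect-match Tm = 2(12) + 4(9) = 24 + 36 = 60°C
Mismatches (positions where the bases are not complementary): 3 (at positions 8, 16, 21)
Effective Tm = 60 − 3×5 = 60 − 15 = 45°C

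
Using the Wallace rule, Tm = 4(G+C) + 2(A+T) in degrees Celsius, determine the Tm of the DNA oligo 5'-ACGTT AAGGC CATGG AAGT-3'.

56°C

C=3, G=6, T=4, A=6
So N_AT = 10 and N_GC = 9.
Tm = 4·9 + 2·10 = 36 + 20 = 56°C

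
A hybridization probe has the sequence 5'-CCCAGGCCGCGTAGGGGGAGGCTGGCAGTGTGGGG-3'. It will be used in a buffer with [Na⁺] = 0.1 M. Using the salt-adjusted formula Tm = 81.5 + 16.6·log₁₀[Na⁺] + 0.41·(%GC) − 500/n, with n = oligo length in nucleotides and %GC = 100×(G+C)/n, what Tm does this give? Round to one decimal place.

Length n = 35. G=19, C=8, T=4, A=4
G+C = 27, so %GC = 27/35 × 100 = 77.143%
Salt term: 16.6 × (-1) = -16.6
GC term: 0.41 × 77.143 = 31.629; length term: −500/35 = −14.286
Tm = 81.5 + (-16.6) + 31.629 − 14.286 = 82.243 → 82.2°C

82.2°C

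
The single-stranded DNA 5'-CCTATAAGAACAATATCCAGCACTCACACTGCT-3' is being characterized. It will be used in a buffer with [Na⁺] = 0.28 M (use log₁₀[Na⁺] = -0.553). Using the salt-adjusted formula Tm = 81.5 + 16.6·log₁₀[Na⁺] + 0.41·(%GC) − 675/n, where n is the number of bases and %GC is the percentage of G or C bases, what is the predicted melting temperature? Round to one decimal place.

Length n = 33. Scanning the sequence gives G=3, T=7, A=12, C=11.
G+C = 14, so %GC = 14/33 × 100 = 42.424%
Salt term: 16.6 × (-0.553) = -9.18
GC term: 0.41 × 42.424 = 17.394; length term: −675/33 = −20.455
Tm = 81.5 + (-9.18) + 17.394 − 20.455 = 69.259 → 69.3°C

69.3°C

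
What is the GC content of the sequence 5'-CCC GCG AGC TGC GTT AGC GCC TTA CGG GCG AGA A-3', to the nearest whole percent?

68%

Scanning the sequence gives T=5, C=11, A=6, G=12.
G+C = 12 + 11 = 23 out of 34 bases
%GC = 23/34 × 100 = 67.65% ≈ 68%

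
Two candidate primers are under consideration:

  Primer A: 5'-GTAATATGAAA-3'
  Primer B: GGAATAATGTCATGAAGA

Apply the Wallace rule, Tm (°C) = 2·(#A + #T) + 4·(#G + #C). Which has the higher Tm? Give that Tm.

Primer A: A+T=9, G+C=2 → Tm = 2(9)+4(2) = 26°C
Primer B: A+T=12, G+C=6 → Tm = 2(12)+4(6) = 48°C
26°C vs 48°C → primer B is higher.

Primer B, 48°C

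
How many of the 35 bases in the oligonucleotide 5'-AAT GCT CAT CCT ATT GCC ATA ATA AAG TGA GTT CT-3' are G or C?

12

Base counts: A=11, G=5, T=12, C=7
Total G or C: 5 + 7 = 12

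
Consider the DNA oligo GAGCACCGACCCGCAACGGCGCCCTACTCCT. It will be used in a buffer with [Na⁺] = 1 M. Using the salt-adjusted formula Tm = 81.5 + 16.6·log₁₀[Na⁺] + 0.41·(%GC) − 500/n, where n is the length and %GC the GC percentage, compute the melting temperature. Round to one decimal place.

94.5°C

Length n = 31. C=15, G=7, T=3, A=6
G+C = 22, so %GC = 22/31 × 100 = 70.968%
Salt term: 16.6 × (0) = 0
GC term: 0.41 × 70.968 = 29.097; length term: −500/31 = −16.129
Tm = 81.5 + (0) + 29.097 − 16.129 = 94.468 → 94.5°C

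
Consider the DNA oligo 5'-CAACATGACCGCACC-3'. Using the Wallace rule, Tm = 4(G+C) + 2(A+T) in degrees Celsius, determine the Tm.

48°C

G=2, A=5, C=7, T=1
So N_AT = 6 and N_GC = 9.
Tm = 2(6) + 4(9) = 12 + 36 = 48°C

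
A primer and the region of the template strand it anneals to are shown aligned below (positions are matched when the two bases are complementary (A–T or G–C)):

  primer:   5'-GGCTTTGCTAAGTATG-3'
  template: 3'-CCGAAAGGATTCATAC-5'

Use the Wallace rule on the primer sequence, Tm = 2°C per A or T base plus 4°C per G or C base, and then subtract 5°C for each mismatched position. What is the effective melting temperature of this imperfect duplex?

Primer base counts: A=3, T=6, G=5, C=2 → A+T=9, G+C=7
Perfect-match Tm = 2(9) + 4(7) = 18 + 28 = 46°C
Mismatches (positions where the bases are not complementary): 1 (at position 7)
Effective Tm = 46 − 1×5 = 46 − 5 = 41°C

41°C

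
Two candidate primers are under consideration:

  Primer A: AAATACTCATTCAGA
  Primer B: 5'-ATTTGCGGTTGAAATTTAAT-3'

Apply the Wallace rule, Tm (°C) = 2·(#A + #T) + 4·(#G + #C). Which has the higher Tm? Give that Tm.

Primer B, 50°C

Primer A: A+T=11, G+C=4 → Tm = 2(11)+4(4) = 38°C
Primer B: A+T=15, G+C=5 → Tm = 2(15)+4(5) = 50°C
38°C vs 50°C → primer B is higher.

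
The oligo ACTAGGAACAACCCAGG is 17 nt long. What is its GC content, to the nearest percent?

53%

Base counts: A=7, G=4, T=1, C=5
G+C = 4 + 5 = 9 out of 17 bases
%GC = 9/17 × 100 = 52.94% ≈ 53%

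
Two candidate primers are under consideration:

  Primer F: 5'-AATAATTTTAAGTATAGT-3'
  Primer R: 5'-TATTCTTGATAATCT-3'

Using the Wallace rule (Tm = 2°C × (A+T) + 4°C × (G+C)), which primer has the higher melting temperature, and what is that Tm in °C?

Primer F: A+T=16, G+C=2 → Tm = 2(16)+4(2) = 40°C
Primer R: A+T=12, G+C=3 → Tm = 2(12)+4(3) = 36°C
40°C vs 36°C → primer F is higher.

Primer F, 40°C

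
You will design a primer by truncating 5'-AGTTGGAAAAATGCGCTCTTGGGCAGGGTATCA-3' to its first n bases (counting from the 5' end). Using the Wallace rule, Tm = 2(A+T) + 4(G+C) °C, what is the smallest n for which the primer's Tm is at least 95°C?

First 31 bases: AGTTGGAAAAATGCGCTCTTGGGCAGGGTAT → Tm = 92°C (< 95°C)
First 32 bases: AGTTGGAAAAATGCGCTCTTGGGCAGGGTATC → Tm = 96°C (≥ 95°C)
Since every base adds ≥2°C, Tm only increases with n, so the threshold is first crossed at n = 32.

n = 32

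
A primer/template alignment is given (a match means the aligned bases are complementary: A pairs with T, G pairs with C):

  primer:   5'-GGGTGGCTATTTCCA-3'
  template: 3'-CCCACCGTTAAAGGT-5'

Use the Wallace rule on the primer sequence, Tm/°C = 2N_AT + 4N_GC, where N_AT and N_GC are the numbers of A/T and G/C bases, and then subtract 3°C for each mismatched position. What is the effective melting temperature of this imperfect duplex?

Primer base counts: A=2, T=5, G=5, C=3 → A+T=7, G+C=8
Perfect-match Tm = 2(7) + 4(8) = 14 + 32 = 46°C
Mismatches (positions where the bases are not complementary): 1 (at position 8)
Effective Tm = 46 − 1×3 = 46 − 3 = 43°C

43°C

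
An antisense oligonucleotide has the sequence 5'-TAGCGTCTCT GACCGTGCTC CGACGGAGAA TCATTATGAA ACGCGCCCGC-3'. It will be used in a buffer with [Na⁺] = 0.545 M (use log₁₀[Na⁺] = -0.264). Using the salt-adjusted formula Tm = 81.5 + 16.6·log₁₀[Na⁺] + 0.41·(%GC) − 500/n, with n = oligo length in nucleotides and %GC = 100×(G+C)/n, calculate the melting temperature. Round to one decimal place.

90.9°C

Length n = 50. Base counts: T=10, A=11, G=13, C=16
G+C = 29, so %GC = 29/50 × 100 = 58%
Salt term: 16.6 × (-0.264) = -4.382
GC term: 0.41 × 58 = 23.78; length term: −500/50 = −10
Tm = 81.5 + (-4.382) + 23.78 − 10 = 90.898 → 90.9°C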